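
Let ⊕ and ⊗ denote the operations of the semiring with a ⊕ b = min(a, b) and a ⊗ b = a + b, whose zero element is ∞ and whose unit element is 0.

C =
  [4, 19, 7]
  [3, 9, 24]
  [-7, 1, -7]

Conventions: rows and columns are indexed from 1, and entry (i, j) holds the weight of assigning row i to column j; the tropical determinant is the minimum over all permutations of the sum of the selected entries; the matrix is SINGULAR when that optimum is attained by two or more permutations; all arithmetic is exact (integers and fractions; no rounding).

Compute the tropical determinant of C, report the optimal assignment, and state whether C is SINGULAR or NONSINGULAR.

σ = (1, 2, 3): 4 + 9 + (-7) = 6
σ = (1, 3, 2): 4 + 24 + 1 = 29
σ = (2, 1, 3): 19 + 3 + (-7) = 15
σ = (2, 3, 1): 19 + 24 + (-7) = 36
σ = (3, 1, 2): 7 + 3 + 1 = 11
σ = (3, 2, 1): 7 + 9 + (-7) = 9
Optimal value attained by: σ = (1, 2, 3).
Answer: det⊕(C) = 6; verdict: NONSINGULAR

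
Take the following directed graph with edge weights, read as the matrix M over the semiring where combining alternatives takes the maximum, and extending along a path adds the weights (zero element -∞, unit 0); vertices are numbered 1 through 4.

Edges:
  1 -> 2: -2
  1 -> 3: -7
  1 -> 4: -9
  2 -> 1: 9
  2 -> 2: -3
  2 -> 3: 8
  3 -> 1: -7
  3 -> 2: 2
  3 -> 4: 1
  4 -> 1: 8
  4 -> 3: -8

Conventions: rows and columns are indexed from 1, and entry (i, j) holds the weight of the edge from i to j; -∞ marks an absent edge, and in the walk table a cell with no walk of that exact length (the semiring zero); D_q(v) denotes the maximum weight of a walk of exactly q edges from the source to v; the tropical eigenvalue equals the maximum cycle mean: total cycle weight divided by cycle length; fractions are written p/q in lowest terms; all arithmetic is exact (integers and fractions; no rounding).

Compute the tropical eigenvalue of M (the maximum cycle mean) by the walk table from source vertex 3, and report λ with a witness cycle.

q=0: [-∞, -∞, 0, -∞]
q=1: [-7, 2, -∞, 1]
q=2: [11, -1, 10, -16]
q=3: [8, 12, 7, 11]
q=4: [21, 9, 20, 8]
Optimal cycle mean attained by: cycle 2->3->2, total 8 + 2, length 2.
Answer: λ = 5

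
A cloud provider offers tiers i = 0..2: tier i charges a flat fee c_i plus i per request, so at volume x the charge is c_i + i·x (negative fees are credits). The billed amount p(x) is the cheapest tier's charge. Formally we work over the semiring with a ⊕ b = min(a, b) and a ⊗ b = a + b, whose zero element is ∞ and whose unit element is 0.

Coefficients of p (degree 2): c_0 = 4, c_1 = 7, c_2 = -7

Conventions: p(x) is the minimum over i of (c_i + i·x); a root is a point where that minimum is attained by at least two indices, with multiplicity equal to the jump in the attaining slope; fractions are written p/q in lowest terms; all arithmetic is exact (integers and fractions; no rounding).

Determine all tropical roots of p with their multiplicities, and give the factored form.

hull edge (i=0, c=4) to (i=2, c=-7): slope -11/2, span 2
Factored form: p(x) = -7 ⊗ (x ⊕ 11/2) ⊗ (x ⊕ 11/2)
Answer: roots = 11/2 (mult 2)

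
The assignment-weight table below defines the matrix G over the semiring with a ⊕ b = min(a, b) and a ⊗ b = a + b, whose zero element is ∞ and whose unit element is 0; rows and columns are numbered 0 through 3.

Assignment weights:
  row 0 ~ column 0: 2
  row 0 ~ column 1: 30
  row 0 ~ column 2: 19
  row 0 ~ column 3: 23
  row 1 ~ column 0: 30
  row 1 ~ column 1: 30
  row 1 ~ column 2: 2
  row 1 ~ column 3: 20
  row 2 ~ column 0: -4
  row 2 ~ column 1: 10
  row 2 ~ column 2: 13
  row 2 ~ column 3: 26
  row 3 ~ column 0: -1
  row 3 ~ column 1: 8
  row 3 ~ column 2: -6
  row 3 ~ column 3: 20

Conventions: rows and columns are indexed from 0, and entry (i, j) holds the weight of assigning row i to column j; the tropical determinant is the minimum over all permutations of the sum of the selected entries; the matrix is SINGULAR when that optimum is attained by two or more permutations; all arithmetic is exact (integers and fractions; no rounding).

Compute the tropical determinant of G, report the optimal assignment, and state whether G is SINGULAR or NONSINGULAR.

σ = (0, 1, 2, 3): 2 + 30 + 13 + 20 = 65
σ = (0, 1, 3, 2): 2 + 30 + 26 + (-6) = 52
σ = (0, 2, 1, 3): 2 + 2 + 10 + 20 = 34
σ = (0, 2, 3, 1): 2 + 2 + 26 + 8 = 38
σ = (0, 3, 1, 2): 2 + 20 + 10 + (-6) = 26
σ = (0, 3, 2, 1): 2 + 20 + 13 + 8 = 43
σ = (1, 0, 2, 3): 30 + 30 + 13 + 20 = 93
σ = (1, 0, 3, 2): 30 + 30 + 26 + (-6) = 80
σ = (1, 2, 0, 3): 30 + 2 + (-4) + 20 = 48
σ = (1, 2, 3, 0): 30 + 2 + 26 + (-1) = 57
σ = (1, 3, 0, 2): 30 + 20 + (-4) + (-6) = 40
σ = (1, 3, 2, 0): 30 + 20 + 13 + (-1) = 62
σ = (2, 0, 1, 3): 19 + 30 + 10 + 20 = 79
σ = (2, 0, 3, 1): 19 + 30 + 26 + 8 = 83
σ = (2, 1, 0, 3): 19 + 30 + (-4) + 20 = 65
σ = (2, 1, 3, 0): 19 + 30 + 26 + (-1) = 74
σ = (2, 3, 0, 1): 19 + 20 + (-4) + 8 = 43
σ = (2, 3, 1, 0): 19 + 20 + 10 + (-1) = 48
σ = (3, 0, 1, 2): 23 + 30 + 10 + (-6) = 57
σ = (3, 0, 2, 1): 23 + 30 + 13 + 8 = 74
σ = (3, 1, 0, 2): 23 + 30 + (-4) + (-6) = 43
σ = (3, 1, 2, 0): 23 + 30 + 13 + (-1) = 65
σ = (3, 2, 0, 1): 23 + 2 + (-4) + 8 = 29
σ = (3, 2, 1, 0): 23 + 2 + 10 + (-1) = 34
Optimal value attained by: σ = (0, 3, 1, 2).
Answer: det⊕(G) = 26; verdict: NONSINGULAR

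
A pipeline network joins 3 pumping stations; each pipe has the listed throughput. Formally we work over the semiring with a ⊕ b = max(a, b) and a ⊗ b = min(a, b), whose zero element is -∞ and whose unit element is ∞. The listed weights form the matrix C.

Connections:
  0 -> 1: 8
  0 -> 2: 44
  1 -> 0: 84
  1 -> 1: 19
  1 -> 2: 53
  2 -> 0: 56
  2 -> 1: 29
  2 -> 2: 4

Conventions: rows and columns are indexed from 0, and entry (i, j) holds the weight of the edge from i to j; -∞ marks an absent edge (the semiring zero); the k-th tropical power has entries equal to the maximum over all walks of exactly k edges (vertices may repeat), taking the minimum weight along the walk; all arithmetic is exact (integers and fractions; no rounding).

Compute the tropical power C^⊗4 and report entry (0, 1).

C^⊗2:
  [44, 29, 8]
  [53, 29, 44]
  [29, 19, 44]
C^⊗3:
  [29, 19, 44]
  [44, 29, 44]
  [44, 29, 29]
C^⊗4:
  [44, 29, 29]
  [44, 29, 44]
  [29, 29, 44]
Key observation: the optimum is the walk 0->2->0->2->1, with weight 44 min 56 min 44 min 29 = 29.
Optimal value attained by: walk 0->2->0->2->1.
Answer: (C^⊗4)[0][1] = 29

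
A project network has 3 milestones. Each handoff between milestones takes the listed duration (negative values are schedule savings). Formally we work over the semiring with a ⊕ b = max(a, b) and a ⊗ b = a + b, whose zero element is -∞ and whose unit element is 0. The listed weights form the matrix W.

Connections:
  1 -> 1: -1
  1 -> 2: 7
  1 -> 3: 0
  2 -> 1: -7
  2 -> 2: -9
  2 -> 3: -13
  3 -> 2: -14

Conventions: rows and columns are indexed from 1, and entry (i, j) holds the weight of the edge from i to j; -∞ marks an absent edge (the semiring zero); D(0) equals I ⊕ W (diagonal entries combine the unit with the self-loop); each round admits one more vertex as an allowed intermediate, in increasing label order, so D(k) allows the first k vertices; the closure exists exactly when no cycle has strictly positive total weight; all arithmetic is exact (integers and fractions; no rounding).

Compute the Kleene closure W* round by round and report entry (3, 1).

D(0):
  [0, 7, 0]
  [-7, 0, -13]
  [-∞, -14, 0]
D(1):
  [0, 7, 0]
  [-7, 0, -7]
  [-∞, -14, 0]
D(2):
  [0, 7, 0]
  [-7, 0, -7]
  [-21, -14, 0]
D(3):
  [0, 7, 0]
  [-7, 0, -7]
  [-21, -14, 0]
Answer: W*[3][1] = -21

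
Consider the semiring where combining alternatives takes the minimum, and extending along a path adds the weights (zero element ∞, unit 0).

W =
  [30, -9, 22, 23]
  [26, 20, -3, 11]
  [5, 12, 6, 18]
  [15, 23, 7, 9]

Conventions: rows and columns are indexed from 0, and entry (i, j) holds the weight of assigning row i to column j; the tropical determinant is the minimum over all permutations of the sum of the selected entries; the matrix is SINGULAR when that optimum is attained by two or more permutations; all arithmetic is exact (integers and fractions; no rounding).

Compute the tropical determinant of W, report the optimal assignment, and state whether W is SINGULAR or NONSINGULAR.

σ = (0, 1, 2, 3): 30 + 20 + 6 + 9 = 65
σ = (0, 1, 3, 2): 30 + 20 + 18 + 7 = 75
σ = (0, 2, 1, 3): 30 + (-3) + 12 + 9 = 48
σ = (0, 2, 3, 1): 30 + (-3) + 18 + 23 = 68
σ = (0, 3, 1, 2): 30 + 11 + 12 + 7 = 60
σ = (0, 3, 2, 1): 30 + 11 + 6 + 23 = 70
σ = (1, 0, 2, 3): (-9) + 26 + 6 + 9 = 32
σ = (1, 0, 3, 2): (-9) + 26 + 18 + 7 = 42
σ = (1, 2, 0, 3): (-9) + (-3) + 5 + 9 = 2
σ = (1, 2, 3, 0): (-9) + (-3) + 18 + 15 = 21
σ = (1, 3, 0, 2): (-9) + 11 + 5 + 7 = 14
σ = (1, 3, 2, 0): (-9) + 11 + 6 + 15 = 23
σ = (2, 0, 1, 3): 22 + 26 + 12 + 9 = 69
σ = (2, 0, 3, 1): 22 + 26 + 18 + 23 = 89
σ = (2, 1, 0, 3): 22 + 20 + 5 + 9 = 56
σ = (2, 1, 3, 0): 22 + 20 + 18 + 15 = 75
σ = (2, 3, 0, 1): 22 + 11 + 5 + 23 = 61
σ = (2, 3, 1, 0): 22 + 11 + 12 + 15 = 60
σ = (3, 0, 1, 2): 23 + 26 + 12 + 7 = 68
σ = (3, 0, 2, 1): 23 + 26 + 6 + 23 = 78
σ = (3, 1, 0, 2): 23 + 20 + 5 + 7 = 55
σ = (3, 1, 2, 0): 23 + 20 + 6 + 15 = 64
σ = (3, 2, 0, 1): 23 + (-3) + 5 + 23 = 48
σ = (3, 2, 1, 0): 23 + (-3) + 12 + 15 = 47
Optimal value attained by: σ = (1, 2, 0, 3).
Answer: det⊕(W) = 2; verdict: NONSINGULAR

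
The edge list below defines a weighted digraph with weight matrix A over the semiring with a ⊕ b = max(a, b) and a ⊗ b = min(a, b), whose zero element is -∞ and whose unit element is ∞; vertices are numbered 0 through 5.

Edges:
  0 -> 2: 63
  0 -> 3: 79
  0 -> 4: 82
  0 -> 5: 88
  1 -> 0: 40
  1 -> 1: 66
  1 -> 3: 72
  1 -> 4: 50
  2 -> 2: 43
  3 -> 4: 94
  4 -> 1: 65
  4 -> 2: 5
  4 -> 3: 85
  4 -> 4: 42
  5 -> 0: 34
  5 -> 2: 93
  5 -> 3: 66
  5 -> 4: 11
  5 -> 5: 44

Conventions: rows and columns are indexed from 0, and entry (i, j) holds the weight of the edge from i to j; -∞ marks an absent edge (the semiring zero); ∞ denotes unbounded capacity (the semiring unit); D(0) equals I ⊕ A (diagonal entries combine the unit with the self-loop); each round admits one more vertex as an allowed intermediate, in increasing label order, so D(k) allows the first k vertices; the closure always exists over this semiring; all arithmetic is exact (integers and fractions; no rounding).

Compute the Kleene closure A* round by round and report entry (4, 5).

D(0):
  [∞, -∞, 63, 79, 82, 88]
  [40, ∞, -∞, 72, 50, -∞]
  [-∞, -∞, ∞, -∞, -∞, -∞]
  [-∞, -∞, -∞, ∞, 94, -∞]
  [-∞, 65, 5, 85, ∞, -∞]
  [34, -∞, 93, 66, 11, ∞]
D(1):
  [∞, -∞, 63, 79, 82, 88]
  [40, ∞, 40, 72, 50, 40]
  [-∞, -∞, ∞, -∞, -∞, -∞]
  [-∞, -∞, -∞, ∞, 94, -∞]
  [-∞, 65, 5, 85, ∞, -∞]
  [34, -∞, 93, 66, 34, ∞]
D(2):
  [∞, -∞, 63, 79, 82, 88]
  [40, ∞, 40, 72, 50, 40]
  [-∞, -∞, ∞, -∞, -∞, -∞]
  [-∞, -∞, -∞, ∞, 94, -∞]
  [40, 65, 40, 85, ∞, 40]
  [34, -∞, 93, 66, 34, ∞]
D(3):
  [∞, -∞, 63, 79, 82, 88]
  [40, ∞, 40, 72, 50, 40]
  [-∞, -∞, ∞, -∞, -∞, -∞]
  [-∞, -∞, -∞, ∞, 94, -∞]
  [40, 65, 40, 85, ∞, 40]
  [34, -∞, 93, 66, 34, ∞]
D(4):
  [∞, -∞, 63, 79, 82, 88]
  [40, ∞, 40, 72, 72, 40]
  [-∞, -∞, ∞, -∞, -∞, -∞]
  [-∞, -∞, -∞, ∞, 94, -∞]
  [40, 65, 40, 85, ∞, 40]
  [34, -∞, 93, 66, 66, ∞]
D(5):
  [∞, 65, 63, 82, 82, 88]
  [40, ∞, 40, 72, 72, 40]
  [-∞, -∞, ∞, -∞, -∞, -∞]
  [40, 65, 40, ∞, 94, 40]
  [40, 65, 40, 85, ∞, 40]
  [40, 65, 93, 66, 66, ∞]
D(6):
  [∞, 65, 88, 82, 82, 88]
  [40, ∞, 40, 72, 72, 40]
  [-∞, -∞, ∞, -∞, -∞, -∞]
  [40, 65, 40, ∞, 94, 40]
  [40, 65, 40, 85, ∞, 40]
  [40, 65, 93, 66, 66, ∞]
Answer: A*[4][5] = 40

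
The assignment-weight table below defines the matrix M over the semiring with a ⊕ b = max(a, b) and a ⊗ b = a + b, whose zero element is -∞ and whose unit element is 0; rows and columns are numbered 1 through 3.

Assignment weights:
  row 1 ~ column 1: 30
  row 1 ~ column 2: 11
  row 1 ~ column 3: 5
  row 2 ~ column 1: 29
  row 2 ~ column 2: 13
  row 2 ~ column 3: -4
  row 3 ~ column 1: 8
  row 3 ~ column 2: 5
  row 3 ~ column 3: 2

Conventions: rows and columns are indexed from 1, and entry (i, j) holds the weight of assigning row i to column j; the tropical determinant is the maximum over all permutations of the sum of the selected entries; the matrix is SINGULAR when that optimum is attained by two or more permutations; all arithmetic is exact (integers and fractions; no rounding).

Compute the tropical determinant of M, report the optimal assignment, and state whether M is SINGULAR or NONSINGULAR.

σ = (1, 2, 3): 30 + 13 + 2 = 45
σ = (1, 3, 2): 30 + (-4) + 5 = 31
σ = (2, 1, 3): 11 + 29 + 2 = 42
σ = (2, 3, 1): 11 + (-4) + 8 = 15
σ = (3, 1, 2): 5 + 29 + 5 = 39
σ = (3, 2, 1): 5 + 13 + 8 = 26
Optimal value attained by: σ = (1, 2, 3).
Answer: det⊕(M) = 45; verdict: NONSINGULAR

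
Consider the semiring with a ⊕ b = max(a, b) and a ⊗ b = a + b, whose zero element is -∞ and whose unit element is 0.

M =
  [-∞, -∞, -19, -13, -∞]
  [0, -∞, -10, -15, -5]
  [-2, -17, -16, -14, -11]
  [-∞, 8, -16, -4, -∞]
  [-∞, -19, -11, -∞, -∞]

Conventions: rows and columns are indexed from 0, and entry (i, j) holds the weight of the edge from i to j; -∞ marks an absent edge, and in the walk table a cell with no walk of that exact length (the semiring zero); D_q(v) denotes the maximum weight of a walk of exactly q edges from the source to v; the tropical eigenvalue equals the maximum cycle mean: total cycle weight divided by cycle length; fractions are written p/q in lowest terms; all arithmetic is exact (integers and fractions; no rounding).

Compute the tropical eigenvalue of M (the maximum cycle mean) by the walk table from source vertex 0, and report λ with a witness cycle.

q=0: [0, -∞, -∞, -∞, -∞]
q=1: [-∞, -∞, -19, -13, -∞]
q=2: [-21, -5, -29, -17, -30]
q=3: [-5, -9, -15, -20, -10]
q=4: [-9, -12, -19, -18, -14]
q=5: [-12, -10, -22, -22, -17]
Optimal cycle mean attained by: cycle 0->3->1->0, total (-13) + 8 + 0, length 3.
Answer: λ = -5/3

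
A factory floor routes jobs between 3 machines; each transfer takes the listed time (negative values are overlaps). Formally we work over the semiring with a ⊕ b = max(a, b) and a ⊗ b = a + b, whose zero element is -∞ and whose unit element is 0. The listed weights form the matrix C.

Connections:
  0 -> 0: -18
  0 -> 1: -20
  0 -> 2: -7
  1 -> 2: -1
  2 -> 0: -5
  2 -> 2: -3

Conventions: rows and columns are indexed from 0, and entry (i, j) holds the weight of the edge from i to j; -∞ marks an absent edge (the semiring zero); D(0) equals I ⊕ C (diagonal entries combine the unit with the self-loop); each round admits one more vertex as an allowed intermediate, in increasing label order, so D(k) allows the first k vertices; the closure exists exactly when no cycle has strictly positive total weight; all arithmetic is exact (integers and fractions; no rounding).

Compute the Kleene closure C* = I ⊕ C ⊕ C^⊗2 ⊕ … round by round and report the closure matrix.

D(0):
  [0, -20, -7]
  [-∞, 0, -1]
  [-5, -∞, 0]
D(1):
  [0, -20, -7]
  [-∞, 0, -1]
  [-5, -25, 0]
D(2):
  [0, -20, -7]
  [-∞, 0, -1]
  [-5, -25, 0]
D(3):
  [0, -20, -7]
  [-6, 0, -1]
  [-5, -25, 0]
Answer: C* = [[0, -20, -7], [-6, 0, -1], [-5, -25, 0]]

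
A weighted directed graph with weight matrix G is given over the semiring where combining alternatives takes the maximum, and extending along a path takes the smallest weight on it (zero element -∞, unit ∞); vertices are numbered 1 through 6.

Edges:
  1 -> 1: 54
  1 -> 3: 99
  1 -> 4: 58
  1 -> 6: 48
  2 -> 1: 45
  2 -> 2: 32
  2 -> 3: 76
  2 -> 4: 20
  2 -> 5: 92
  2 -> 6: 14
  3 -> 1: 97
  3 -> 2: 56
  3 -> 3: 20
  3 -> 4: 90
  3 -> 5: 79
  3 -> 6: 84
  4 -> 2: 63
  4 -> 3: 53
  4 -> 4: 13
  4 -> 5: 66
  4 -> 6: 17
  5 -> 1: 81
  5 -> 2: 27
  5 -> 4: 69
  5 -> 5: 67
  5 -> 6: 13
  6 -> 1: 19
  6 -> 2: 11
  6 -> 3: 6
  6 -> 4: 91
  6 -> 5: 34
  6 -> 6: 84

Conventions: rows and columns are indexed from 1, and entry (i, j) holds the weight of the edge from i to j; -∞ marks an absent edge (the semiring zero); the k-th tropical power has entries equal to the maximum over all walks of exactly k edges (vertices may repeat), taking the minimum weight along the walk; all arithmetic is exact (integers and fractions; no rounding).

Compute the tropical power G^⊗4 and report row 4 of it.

G^⊗2:
  [97, 58, 54, 90, 79, 84]
  [81, 56, 45, 76, 76, 76]
  [79, 63, 97, 84, 67, 84]
  [66, 53, 63, 66, 66, 53]
  [67, 63, 81, 67, 67, 48]
  [34, 63, 53, 84, 66, 84]
G^⊗3:
  [79, 63, 97, 84, 67, 84]
  [76, 63, 81, 76, 67, 76]
  [97, 63, 79, 90, 79, 84]
  [66, 63, 66, 66, 66, 63]
  [81, 63, 67, 81, 79, 81]
  [66, 63, 63, 84, 66, 84]
G^⊗4:
  [97, 63, 79, 90, 79, 84]
  [81, 63, 76, 81, 79, 81]
  [79, 63, 97, 84, 79, 84]
  [66, 63, 66, 66, 66, 66]
  [79, 63, 81, 81, 67, 81]
  [66, 63, 66, 84, 66, 84]
Answer: row 4 of G^⊗4 = [66, 63, 66, 66, 66, 66]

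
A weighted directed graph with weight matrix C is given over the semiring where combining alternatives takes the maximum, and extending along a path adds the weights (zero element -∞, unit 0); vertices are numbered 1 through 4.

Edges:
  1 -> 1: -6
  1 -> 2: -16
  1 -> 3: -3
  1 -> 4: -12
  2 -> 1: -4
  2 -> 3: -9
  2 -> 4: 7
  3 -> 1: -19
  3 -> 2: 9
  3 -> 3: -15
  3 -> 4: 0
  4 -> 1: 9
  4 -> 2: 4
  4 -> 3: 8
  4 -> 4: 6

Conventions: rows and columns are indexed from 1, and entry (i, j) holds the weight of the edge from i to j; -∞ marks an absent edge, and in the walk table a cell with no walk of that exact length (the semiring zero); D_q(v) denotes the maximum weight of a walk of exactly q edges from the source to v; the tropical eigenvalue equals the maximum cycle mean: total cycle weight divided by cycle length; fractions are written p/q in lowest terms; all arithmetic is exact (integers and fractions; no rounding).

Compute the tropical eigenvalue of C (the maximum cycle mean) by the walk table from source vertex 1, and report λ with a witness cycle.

q=0: [0, -∞, -∞, -∞]
q=1: [-6, -16, -3, -12]
q=2: [-3, 6, -4, -3]
q=3: [6, 5, 5, 13]
q=4: [22, 17, 21, 19]
Optimal cycle mean attained by: cycle 2->4->3->2, total 7 + 8 + 9, length 3.
Answer: λ = 8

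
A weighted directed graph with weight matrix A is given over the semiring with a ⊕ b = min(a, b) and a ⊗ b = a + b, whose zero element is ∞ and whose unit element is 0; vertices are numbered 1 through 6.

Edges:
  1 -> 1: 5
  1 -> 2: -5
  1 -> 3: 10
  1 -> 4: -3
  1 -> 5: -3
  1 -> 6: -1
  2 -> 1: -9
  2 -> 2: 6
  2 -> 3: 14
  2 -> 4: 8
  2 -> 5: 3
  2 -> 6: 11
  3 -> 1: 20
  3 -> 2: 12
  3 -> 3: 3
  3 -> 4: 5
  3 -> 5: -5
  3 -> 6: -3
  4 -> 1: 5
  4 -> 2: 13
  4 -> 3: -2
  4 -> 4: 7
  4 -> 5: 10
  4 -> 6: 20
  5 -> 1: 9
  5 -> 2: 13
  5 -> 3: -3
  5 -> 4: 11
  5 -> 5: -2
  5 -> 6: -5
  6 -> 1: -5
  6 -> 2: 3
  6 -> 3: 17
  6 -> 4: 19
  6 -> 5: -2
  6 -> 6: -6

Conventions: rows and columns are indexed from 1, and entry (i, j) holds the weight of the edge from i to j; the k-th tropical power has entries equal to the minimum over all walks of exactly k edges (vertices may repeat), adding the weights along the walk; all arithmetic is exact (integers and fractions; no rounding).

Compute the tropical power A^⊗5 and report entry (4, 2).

A^⊗2:
  [-14, 0, -6, 2, -5, -8]
  [-4, -14, 0, -12, -12, -10]
  [-8, 0, -8, 6, -7, -10]
  [4, 0, 1, 2, -7, -5]
  [-10, -2, -5, 2, -8, -11]
  [-11, -10, -5, -8, -8, -12]
A^⊗3:
  [-13, -19, -8, -17, -17, -15]
  [-23, -9, -15, -7, -14, -17]
  [-15, -13, -10, -11, -13, -16]
  [-10, -2, -10, 1, -9, -12]
  [-16, -15, -11, -13, -13, -17]
  [-19, -16, -11, -14, -14, -18]
A^⊗4:
  [-28, -18, -20, -16, -19, -22]
  [-22, -28, -17, -26, -26, -24]
  [-22, -20, -16, -18, -18, -22]
  [-17, -15, -12, -13, -15, -18]
  [-24, -21, -16, -19, -19, -23]
  [-25, -24, -17, -22, -22, -24]
A^⊗5:
  [-27, -33, -22, -31, -31, -29]
  [-37, -27, -29, -25, -28, -31]
  [-29, -27, -21, -25, -25, -28]
  [-24, -22, -18, -20, -20, -24]
  [-30, -29, -22, -27, -27, -29]
  [-33, -30, -25, -28, -28, -30]
Key observation: the optimum is the walk 4->3->5->6->1->2, with weight (-2) + (-5) + (-5) + (-5) + (-5) = -22.
Optimal value attained by: walk 4->3->5->6->1->2.
Answer: (A^⊗5)[4][2] = -22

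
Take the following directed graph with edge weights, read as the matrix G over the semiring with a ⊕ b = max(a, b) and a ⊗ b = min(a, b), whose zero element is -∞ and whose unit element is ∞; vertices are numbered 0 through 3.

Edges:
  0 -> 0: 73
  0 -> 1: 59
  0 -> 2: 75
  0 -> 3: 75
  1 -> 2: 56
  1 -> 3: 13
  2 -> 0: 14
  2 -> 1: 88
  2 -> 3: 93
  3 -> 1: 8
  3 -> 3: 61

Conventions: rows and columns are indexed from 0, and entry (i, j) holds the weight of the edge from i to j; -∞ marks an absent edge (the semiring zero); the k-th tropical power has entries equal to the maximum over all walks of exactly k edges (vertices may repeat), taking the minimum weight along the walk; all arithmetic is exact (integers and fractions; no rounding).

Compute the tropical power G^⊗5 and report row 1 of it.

G^⊗2:
  [73, 75, 73, 75]
  [14, 56, -∞, 56]
  [14, 14, 56, 61]
  [-∞, 8, 8, 61]
G^⊗3:
  [73, 73, 73, 73]
  [14, 14, 56, 56]
  [14, 56, 14, 61]
  [8, 8, 8, 61]
G^⊗4:
  [73, 73, 73, 73]
  [14, 56, 14, 56]
  [14, 14, 56, 61]
  [8, 8, 8, 61]
G^⊗5:
  [73, 73, 73, 73]
  [14, 14, 56, 56]
  [14, 56, 14, 61]
  [8, 8, 8, 61]
Answer: row 1 of G^⊗5 = [14, 14, 56, 56]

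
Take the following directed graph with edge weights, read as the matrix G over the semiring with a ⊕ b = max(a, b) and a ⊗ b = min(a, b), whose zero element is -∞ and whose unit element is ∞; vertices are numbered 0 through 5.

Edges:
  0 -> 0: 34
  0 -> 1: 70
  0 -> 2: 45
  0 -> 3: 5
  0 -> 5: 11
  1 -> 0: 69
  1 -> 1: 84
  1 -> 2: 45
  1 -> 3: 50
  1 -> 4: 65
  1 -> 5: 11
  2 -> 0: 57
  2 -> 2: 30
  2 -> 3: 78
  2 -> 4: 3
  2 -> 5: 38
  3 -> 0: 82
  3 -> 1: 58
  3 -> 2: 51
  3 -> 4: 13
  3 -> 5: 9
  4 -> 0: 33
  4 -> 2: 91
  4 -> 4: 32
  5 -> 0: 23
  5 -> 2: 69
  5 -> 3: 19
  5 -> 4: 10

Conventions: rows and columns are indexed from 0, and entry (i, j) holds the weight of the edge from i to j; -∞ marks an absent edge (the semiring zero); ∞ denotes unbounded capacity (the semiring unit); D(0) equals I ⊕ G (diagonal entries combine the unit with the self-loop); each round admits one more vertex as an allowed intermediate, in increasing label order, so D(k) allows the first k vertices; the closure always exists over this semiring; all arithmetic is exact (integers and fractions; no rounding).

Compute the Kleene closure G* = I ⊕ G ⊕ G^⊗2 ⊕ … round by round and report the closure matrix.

D(0):
  [∞, 70, 45, 5, -∞, 11]
  [69, ∞, 45, 50, 65, 11]
  [57, -∞, ∞, 78, 3, 38]
  [82, 58, 51, ∞, 13, 9]
  [33, -∞, 91, -∞, ∞, -∞]
  [23, -∞, 69, 19, 10, ∞]
D(1):
  [∞, 70, 45, 5, -∞, 11]
  [69, ∞, 45, 50, 65, 11]
  [57, 57, ∞, 78, 3, 38]
  [82, 70, 51, ∞, 13, 11]
  [33, 33, 91, 5, ∞, 11]
  [23, 23, 69, 19, 10, ∞]
D(2):
  [∞, 70, 45, 50, 65, 11]
  [69, ∞, 45, 50, 65, 11]
  [57, 57, ∞, 78, 57, 38]
  [82, 70, 51, ∞, 65, 11]
  [33, 33, 91, 33, ∞, 11]
  [23, 23, 69, 23, 23, ∞]
D(3):
  [∞, 70, 45, 50, 65, 38]
  [69, ∞, 45, 50, 65, 38]
  [57, 57, ∞, 78, 57, 38]
  [82, 70, 51, ∞, 65, 38]
  [57, 57, 91, 78, ∞, 38]
  [57, 57, 69, 69, 57, ∞]
D(4):
  [∞, 70, 50, 50, 65, 38]
  [69, ∞, 50, 50, 65, 38]
  [78, 70, ∞, 78, 65, 38]
  [82, 70, 51, ∞, 65, 38]
  [78, 70, 91, 78, ∞, 38]
  [69, 69, 69, 69, 65, ∞]
D(5):
  [∞, 70, 65, 65, 65, 38]
  [69, ∞, 65, 65, 65, 38]
  [78, 70, ∞, 78, 65, 38]
  [82, 70, 65, ∞, 65, 38]
  [78, 70, 91, 78, ∞, 38]
  [69, 69, 69, 69, 65, ∞]
D(6):
  [∞, 70, 65, 65, 65, 38]
  [69, ∞, 65, 65, 65, 38]
  [78, 70, ∞, 78, 65, 38]
  [82, 70, 65, ∞, 65, 38]
  [78, 70, 91, 78, ∞, 38]
  [69, 69, 69, 69, 65, ∞]
Answer: G* = [[∞, 70, 65, 65, 65, 38], [69, ∞, 65, 65, 65, 38], [78, 70, ∞, 78, 65, 38], [82, 70, 65, ∞, 65, 38], [78, 70, 91, 78, ∞, 38], [69, 69, 69, 69, 65, ∞]]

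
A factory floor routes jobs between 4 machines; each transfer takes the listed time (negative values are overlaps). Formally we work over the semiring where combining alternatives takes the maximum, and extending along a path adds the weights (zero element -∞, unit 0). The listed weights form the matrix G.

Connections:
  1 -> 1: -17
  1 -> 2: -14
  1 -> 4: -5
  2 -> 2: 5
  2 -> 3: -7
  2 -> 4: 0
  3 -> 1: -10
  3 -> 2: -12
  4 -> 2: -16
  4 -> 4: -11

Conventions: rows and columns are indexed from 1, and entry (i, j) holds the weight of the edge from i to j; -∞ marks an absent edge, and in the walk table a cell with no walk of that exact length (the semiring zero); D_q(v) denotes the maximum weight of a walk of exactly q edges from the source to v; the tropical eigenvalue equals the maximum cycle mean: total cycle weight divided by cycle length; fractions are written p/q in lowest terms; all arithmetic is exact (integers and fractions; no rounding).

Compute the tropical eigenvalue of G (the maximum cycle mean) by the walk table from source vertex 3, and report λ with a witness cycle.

q=0: [-∞, -∞, 0, -∞]
q=1: [-10, -12, -∞, -∞]
q=2: [-27, -7, -19, -12]
q=3: [-29, -2, -14, -7]
q=4: [-24, 3, -9, -2]
Optimal cycle mean attained by: cycle 2->2, total 5, length 1.
Answer: λ = 5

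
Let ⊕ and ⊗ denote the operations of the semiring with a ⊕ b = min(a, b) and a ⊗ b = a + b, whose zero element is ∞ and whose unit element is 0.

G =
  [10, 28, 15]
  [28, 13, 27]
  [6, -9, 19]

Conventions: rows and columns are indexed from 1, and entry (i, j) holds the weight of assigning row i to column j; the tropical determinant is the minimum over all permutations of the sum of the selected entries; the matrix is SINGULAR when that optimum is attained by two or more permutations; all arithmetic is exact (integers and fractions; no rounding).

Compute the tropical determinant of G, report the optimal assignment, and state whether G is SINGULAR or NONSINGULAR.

σ = (1, 2, 3): 10 + 13 + 19 = 42
σ = (1, 3, 2): 10 + 27 + (-9) = 28
σ = (2, 1, 3): 28 + 28 + 19 = 75
σ = (2, 3, 1): 28 + 27 + 6 = 61
σ = (3, 1, 2): 15 + 28 + (-9) = 34
σ = (3, 2, 1): 15 + 13 + 6 = 34
Optimal value attained by: σ = (1, 3, 2).
Answer: det⊕(G) = 28; verdict: NONSINGULAR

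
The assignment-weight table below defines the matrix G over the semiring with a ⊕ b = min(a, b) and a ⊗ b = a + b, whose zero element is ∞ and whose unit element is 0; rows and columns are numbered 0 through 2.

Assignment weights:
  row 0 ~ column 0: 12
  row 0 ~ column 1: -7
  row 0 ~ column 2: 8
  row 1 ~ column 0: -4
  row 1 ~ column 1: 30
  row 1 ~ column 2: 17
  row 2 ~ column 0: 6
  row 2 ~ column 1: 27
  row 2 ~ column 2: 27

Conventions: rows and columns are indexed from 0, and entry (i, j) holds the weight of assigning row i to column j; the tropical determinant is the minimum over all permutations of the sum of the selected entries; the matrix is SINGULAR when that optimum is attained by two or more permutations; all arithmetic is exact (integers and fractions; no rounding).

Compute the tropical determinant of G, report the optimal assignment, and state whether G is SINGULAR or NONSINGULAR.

σ = (0, 1, 2): 12 + 30 + 27 = 69
σ = (0, 2, 1): 12 + 17 + 27 = 56
σ = (1, 0, 2): (-7) + (-4) + 27 = 16
σ = (1, 2, 0): (-7) + 17 + 6 = 16
σ = (2, 0, 1): 8 + (-4) + 27 = 31
σ = (2, 1, 0): 8 + 30 + 6 = 44
Optimal value attained by: σ = (1, 0, 2).
Answer: det⊕(G) = 16; verdict: SINGULAR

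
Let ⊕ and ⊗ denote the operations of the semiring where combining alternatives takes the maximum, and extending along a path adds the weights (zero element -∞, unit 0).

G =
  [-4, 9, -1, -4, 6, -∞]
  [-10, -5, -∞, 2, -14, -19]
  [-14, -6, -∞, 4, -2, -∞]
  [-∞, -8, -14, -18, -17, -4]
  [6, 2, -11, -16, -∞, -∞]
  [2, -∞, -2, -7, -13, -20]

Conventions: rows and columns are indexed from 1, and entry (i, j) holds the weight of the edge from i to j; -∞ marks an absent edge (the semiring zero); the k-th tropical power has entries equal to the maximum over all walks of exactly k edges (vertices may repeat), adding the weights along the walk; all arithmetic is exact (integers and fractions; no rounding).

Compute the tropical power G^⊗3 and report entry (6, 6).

G^⊗2:
  [12, 8, -5, 11, 2, -8]
  [-8, -1, -11, -3, -4, -2]
  [4, 0, -10, -4, -8, 0]
  [-2, -13, -6, -6, -16, -22]
  [2, 15, 5, 4, 12, -17]
  [-2, 11, 1, 2, 8, -11]
G^⊗3:
  [8, 21, 11, 10, 18, 7]
  [2, 1, -4, 1, -2, -7]
  [2, 13, 3, 2, 10, -8]
  [-6, 7, -3, -2, 4, -10]
  [18, 14, 1, 17, 8, 0]
  [14, 10, -3, 13, 4, -2]
Key observation: the optimum is the walk 6->3->4->6, with weight (-2) + 4 + (-4) = -2.
Optimal value attained by: walk 6->3->4->6.
Answer: (G^⊗3)[6][6] = -2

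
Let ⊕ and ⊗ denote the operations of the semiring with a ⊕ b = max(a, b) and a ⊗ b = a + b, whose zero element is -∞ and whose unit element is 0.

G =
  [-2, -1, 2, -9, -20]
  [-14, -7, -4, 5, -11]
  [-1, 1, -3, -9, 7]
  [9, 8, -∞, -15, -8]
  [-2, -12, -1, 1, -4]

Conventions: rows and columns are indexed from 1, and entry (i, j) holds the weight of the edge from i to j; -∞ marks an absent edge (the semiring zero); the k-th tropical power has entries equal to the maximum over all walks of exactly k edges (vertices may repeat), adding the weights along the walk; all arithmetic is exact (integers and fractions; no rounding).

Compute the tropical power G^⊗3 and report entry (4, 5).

G^⊗2:
  [1, 3, 0, 4, 9]
  [14, 13, -7, -2, 3]
  [5, -1, 6, 8, 4]
  [7, 8, 11, 13, -3]
  [10, 9, 0, -3, 6]
G^⊗3:
  [13, 12, 8, 10, 7]
  [12, 13, 16, 18, 2]
  [17, 16, 7, 5, 13]
  [22, 21, 9, 13, 18]
  [8, 9, 12, 14, 7]
Key observation: the optimum is the walk 4->1->3->5, with weight 9 + 2 + 7 = 18.
Optimal value attained by: walk 4->1->3->5.
Answer: (G^⊗3)[4][5] = 18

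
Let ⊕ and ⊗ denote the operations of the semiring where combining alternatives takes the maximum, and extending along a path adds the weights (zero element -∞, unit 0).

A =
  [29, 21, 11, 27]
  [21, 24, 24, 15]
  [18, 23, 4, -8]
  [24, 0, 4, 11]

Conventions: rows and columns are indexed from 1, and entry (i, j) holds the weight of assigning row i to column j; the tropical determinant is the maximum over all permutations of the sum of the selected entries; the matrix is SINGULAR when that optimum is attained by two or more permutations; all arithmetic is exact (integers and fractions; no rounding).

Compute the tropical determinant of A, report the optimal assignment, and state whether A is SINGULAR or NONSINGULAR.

σ = (1, 2, 3, 4): 29 + 24 + 4 + 11 = 68
σ = (1, 2, 4, 3): 29 + 24 + (-8) + 4 = 49
σ = (1, 3, 2, 4): 29 + 24 + 23 + 11 = 87
σ = (1, 3, 4, 2): 29 + 24 + (-8) + 0 = 45
σ = (1, 4, 2, 3): 29 + 15 + 23 + 4 = 71
σ = (1, 4, 3, 2): 29 + 15 + 4 + 0 = 48
σ = (2, 1, 3, 4): 21 + 21 + 4 + 11 = 57
σ = (2, 1, 4, 3): 21 + 21 + (-8) + 4 = 38
σ = (2, 3, 1, 4): 21 + 24 + 18 + 11 = 74
σ = (2, 3, 4, 1): 21 + 24 + (-8) + 24 = 61
σ = (2, 4, 1, 3): 21 + 15 + 18 + 4 = 58
σ = (2, 4, 3, 1): 21 + 15 + 4 + 24 = 64
σ = (3, 1, 2, 4): 11 + 21 + 23 + 11 = 66
σ = (3, 1, 4, 2): 11 + 21 + (-8) + 0 = 24
σ = (3, 2, 1, 4): 11 + 24 + 18 + 11 = 64
σ = (3, 2, 4, 1): 11 + 24 + (-8) + 24 = 51
σ = (3, 4, 1, 2): 11 + 15 + 18 + 0 = 44
σ = (3, 4, 2, 1): 11 + 15 + 23 + 24 = 73
σ = (4, 1, 2, 3): 27 + 21 + 23 + 4 = 75
σ = (4, 1, 3, 2): 27 + 21 + 4 + 0 = 52
σ = (4, 2, 1, 3): 27 + 24 + 18 + 4 = 73
σ = (4, 2, 3, 1): 27 + 24 + 4 + 24 = 79
σ = (4, 3, 1, 2): 27 + 24 + 18 + 0 = 69
σ = (4, 3, 2, 1): 27 + 24 + 23 + 24 = 98
Optimal value attained by: σ = (4, 3, 2, 1).
Answer: det⊕(A) = 98; verdict: NONSINGULAR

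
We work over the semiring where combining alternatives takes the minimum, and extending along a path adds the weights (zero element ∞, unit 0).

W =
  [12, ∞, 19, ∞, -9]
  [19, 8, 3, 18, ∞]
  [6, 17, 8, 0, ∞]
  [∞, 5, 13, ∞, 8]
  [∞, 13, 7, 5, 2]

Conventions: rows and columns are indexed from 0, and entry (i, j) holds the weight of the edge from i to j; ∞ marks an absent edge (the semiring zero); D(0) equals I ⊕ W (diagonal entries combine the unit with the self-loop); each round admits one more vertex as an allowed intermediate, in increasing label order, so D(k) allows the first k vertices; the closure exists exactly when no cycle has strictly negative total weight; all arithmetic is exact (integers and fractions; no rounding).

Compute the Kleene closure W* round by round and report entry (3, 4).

D(0):
  [0, ∞, 19, ∞, -9]
  [19, 0, 3, 18, ∞]
  [6, 17, 0, 0, ∞]
  [∞, 5, 13, 0, 8]
  [∞, 13, 7, 5, 0]
D(1):
  [0, ∞, 19, ∞, -9]
  [19, 0, 3, 18, 10]
  [6, 17, 0, 0, -3]
  [∞, 5, 13, 0, 8]
  [∞, 13, 7, 5, 0]
D(2):
  [0, ∞, 19, ∞, -9]
  [19, 0, 3, 18, 10]
  [6, 17, 0, 0, -3]
  [24, 5, 8, 0, 8]
  [32, 13, 7, 5, 0]
D(3):
  [0, 36, 19, 19, -9]
  [9, 0, 3, 3, 0]
  [6, 17, 0, 0, -3]
  [14, 5, 8, 0, 5]
  [13, 13, 7, 5, 0]
D(4):
  [0, 24, 19, 19, -9]
  [9, 0, 3, 3, 0]
  [6, 5, 0, 0, -3]
  [14, 5, 8, 0, 5]
  [13, 10, 7, 5, 0]
D(5):
  [0, 1, -2, -4, -9]
  [9, 0, 3, 3, 0]
  [6, 5, 0, 0, -3]
  [14, 5, 8, 0, 5]
  [13, 10, 7, 5, 0]
Answer: W*[3][4] = 5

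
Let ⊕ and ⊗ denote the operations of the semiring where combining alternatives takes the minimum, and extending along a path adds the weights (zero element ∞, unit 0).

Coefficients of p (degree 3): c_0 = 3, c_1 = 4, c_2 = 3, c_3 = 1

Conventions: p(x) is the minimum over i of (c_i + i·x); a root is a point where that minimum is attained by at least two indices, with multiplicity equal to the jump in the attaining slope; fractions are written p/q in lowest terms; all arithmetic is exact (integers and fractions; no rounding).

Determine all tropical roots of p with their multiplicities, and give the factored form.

hull edge (i=0, c=3) to (i=3, c=1): slope -2/3, span 3
Factored form: p(x) = 1 ⊗ (x ⊕ 2/3) ⊗ (x ⊕ 2/3) ⊗ (x ⊕ 2/3)
Answer: roots = 2/3 (mult 3)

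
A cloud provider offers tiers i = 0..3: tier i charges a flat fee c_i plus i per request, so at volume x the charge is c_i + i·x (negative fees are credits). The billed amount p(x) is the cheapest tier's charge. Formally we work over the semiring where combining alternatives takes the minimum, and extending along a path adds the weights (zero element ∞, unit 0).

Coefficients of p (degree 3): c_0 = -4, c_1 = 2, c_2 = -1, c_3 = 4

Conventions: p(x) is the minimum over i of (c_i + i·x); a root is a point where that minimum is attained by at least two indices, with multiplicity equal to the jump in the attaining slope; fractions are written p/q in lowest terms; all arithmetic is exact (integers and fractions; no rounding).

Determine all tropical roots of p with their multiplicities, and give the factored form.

hull edge (i=0, c=-4) to (i=2, c=-1): slope 3/2, span 2
hull edge (i=2, c=-1) to (i=3, c=4): slope 5, span 1
Factored form: p(x) = 4 ⊗ (x ⊕ (-5)) ⊗ (x ⊕ (-3/2)) ⊗ (x ⊕ (-3/2))
Answer: roots = -5 (mult 1), -3/2 (mult 2)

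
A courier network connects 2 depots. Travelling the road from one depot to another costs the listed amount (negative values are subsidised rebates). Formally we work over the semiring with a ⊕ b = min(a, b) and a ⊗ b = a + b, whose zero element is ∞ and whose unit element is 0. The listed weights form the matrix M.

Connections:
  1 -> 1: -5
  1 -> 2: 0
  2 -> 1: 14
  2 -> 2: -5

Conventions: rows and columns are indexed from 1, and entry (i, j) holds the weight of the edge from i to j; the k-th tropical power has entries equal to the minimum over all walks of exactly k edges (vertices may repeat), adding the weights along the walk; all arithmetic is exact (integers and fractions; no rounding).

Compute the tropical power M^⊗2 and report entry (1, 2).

M^⊗2:
  [-10, -5]
  [9, -10]
Key observation: the optimum is the walk 1->1->2, with weight (-5) + 0 = -5.
Optimal value attained by: walk 1->1->2.
Answer: (M^⊗2)[1][2] = -5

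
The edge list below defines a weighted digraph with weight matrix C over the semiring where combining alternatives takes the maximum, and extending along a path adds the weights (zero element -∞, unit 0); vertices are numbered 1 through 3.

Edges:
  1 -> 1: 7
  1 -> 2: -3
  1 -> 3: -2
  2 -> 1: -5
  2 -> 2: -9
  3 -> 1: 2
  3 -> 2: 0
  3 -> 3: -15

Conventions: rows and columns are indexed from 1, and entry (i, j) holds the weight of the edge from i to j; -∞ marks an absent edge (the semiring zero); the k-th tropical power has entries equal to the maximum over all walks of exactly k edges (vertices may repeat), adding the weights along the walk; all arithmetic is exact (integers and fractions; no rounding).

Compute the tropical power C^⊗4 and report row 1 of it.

C^⊗2:
  [14, 4, 5]
  [2, -8, -7]
  [9, -1, 0]
C^⊗3:
  [21, 11, 12]
  [9, -1, 0]
  [16, 6, 7]
C^⊗4:
  [28, 18, 19]
  [16, 6, 7]
  [23, 13, 14]
Answer: row 1 of C^⊗4 = [28, 18, 19]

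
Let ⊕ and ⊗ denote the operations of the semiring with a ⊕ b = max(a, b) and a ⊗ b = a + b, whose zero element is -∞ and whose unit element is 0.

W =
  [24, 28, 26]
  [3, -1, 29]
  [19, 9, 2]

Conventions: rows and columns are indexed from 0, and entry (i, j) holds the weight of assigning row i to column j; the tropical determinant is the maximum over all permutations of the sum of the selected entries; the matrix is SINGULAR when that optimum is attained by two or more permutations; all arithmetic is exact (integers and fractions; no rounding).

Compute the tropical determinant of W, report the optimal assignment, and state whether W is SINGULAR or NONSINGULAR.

σ = (0, 1, 2): 24 + (-1) + 2 = 25
σ = (0, 2, 1): 24 + 29 + 9 = 62
σ = (1, 0, 2): 28 + 3 + 2 = 33
σ = (1, 2, 0): 28 + 29 + 19 = 76
σ = (2, 0, 1): 26 + 3 + 9 = 38
σ = (2, 1, 0): 26 + (-1) + 19 = 44
Optimal value attained by: σ = (1, 2, 0).
Answer: det⊕(W) = 76; verdict: NONSINGULAR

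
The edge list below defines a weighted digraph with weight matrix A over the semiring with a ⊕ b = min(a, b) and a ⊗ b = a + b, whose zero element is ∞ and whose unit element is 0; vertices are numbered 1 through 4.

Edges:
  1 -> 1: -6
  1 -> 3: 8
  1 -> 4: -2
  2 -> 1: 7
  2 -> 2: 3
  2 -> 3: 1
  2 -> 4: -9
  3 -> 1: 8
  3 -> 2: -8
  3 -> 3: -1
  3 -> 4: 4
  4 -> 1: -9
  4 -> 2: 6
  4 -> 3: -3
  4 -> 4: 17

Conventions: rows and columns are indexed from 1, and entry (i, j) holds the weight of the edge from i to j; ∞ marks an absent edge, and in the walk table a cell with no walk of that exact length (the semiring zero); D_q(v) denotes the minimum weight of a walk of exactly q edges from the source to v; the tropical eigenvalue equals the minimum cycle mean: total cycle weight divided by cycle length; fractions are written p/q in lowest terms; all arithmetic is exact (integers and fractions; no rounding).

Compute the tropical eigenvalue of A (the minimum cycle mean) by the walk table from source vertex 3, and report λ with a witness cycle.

q=0: [∞, ∞, 0, ∞]
q=1: [8, -8, -1, 4]
q=2: [-5, -9, -7, -17]
q=3: [-26, -15, -20, -18]
q=4: [-32, -28, -21, -28]
Optimal cycle mean attained by: cycle 2->4->3->2, total (-9) + (-3) + (-8), length 3.
Answer: λ = -20/3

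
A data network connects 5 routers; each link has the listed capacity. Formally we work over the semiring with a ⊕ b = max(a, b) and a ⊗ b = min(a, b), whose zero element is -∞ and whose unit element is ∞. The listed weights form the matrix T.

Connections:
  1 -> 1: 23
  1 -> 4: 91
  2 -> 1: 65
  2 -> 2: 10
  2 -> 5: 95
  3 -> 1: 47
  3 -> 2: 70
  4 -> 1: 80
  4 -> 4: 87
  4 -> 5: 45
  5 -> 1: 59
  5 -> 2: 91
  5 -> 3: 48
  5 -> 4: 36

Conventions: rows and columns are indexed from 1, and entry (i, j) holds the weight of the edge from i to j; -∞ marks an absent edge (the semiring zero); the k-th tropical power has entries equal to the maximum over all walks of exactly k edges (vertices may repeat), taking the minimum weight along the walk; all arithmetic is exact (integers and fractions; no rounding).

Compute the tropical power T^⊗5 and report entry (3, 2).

T^⊗2:
  [80, -∞, -∞, 87, 45]
  [59, 91, 48, 65, 10]
  [65, 10, -∞, 47, 70]
  [80, 45, 45, 87, 45]
  [65, 48, -∞, 59, 91]
T^⊗3:
  [80, 45, 45, 87, 45]
  [65, 48, 10, 65, 91]
  [59, 70, 48, 65, 45]
  [80, 45, 45, 87, 45]
  [59, 91, 48, 65, 48]
T^⊗4:
  [80, 45, 45, 87, 45]
  [65, 91, 48, 65, 48]
  [65, 48, 45, 65, 70]
  [80, 45, 45, 87, 45]
  [65, 48, 48, 65, 91]
T^⊗5:
  [80, 45, 45, 87, 45]
  [65, 48, 48, 65, 91]
  [65, 70, 48, 65, 48]
  [80, 45, 45, 87, 45]
  [65, 91, 48, 65, 48]
Key observation: the optimum is the walk 3->2->5->2->5->2, with weight 70 min 95 min 91 min 95 min 91 = 70.
Optimal value attained by: walk 3->2->5->2->5->2.
Answer: (T^⊗5)[3][2] = 70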